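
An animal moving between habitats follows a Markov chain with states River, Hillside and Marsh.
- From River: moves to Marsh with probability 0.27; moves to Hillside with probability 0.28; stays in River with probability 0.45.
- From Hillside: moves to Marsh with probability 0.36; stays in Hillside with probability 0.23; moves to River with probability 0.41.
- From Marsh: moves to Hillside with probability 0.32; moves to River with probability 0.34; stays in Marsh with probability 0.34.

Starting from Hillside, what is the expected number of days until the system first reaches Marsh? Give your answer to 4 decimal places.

Let t(s) be the expected number of days to first reach Marsh from state s, with t(Marsh) = 0. Conditioning on the first day:
t(River) = 1 + 0.45·t(River) + 0.28·t(Hillside)
t(Hillside) = 1 + 0.41·t(River) + 0.23·t(Hillside)
Solving: t(River) = 3.4014, t(Hillside) = 3.1098.
Expected days from Hillside to Marsh: 3.1098.

3.1098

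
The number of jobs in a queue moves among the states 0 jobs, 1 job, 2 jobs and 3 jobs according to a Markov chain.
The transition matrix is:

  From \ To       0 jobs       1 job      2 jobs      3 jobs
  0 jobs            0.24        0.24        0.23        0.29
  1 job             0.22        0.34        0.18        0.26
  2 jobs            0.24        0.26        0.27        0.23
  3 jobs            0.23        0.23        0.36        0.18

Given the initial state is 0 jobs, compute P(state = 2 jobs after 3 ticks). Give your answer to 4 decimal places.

Propagate the distribution vector 3 ticks from 0 jobs.
After 0 ticks: (1.0000, 0.0000, 0.0000, 0.0000)
After 1 tick: (0.2400, 0.2400, 0.2300, 0.2900)
After 2 ticks: (0.2323, 0.2657, 0.2649, 0.2371)
After 3 ticks: (0.2323, 0.2695, 0.2581, 0.2401)
P(in 2 jobs after 3 ticks) = 0.2581

0.2581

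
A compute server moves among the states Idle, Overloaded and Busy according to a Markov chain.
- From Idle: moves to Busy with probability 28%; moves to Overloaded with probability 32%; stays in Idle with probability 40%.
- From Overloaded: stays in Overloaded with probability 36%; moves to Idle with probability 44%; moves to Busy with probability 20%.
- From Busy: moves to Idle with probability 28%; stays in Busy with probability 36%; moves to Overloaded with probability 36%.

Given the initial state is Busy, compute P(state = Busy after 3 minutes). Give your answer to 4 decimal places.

0.2745

Propagate the distribution vector 3 minutes from Busy.
After 0 minutes: (0.0000, 0.0000, 1.0000)
After 1 minute: (0.2800, 0.3600, 0.3600)
After 2 minutes: (0.3712, 0.3488, 0.2800)
After 3 minutes: (0.3804, 0.3452, 0.2745)
P(in Busy after 3 minutes) = 0.2745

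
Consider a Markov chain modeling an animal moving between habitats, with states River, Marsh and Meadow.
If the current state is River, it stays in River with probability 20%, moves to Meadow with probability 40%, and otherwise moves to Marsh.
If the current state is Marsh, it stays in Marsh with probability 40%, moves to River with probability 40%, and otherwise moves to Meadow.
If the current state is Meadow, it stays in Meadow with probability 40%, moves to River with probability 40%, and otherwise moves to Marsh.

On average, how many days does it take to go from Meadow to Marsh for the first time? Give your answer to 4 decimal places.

3.7500

Let t(s) be the expected number of days to first reach Marsh from state s, with t(Marsh) = 0. Conditioning on the first day:
t(River) = 1 + 0.2·t(River) + 0.4·t(Meadow)
t(Meadow) = 1 + 0.4·t(River) + 0.4·t(Meadow)
Solving: t(River) = 3.1250, t(Meadow) = 3.7500.
Expected days from Meadow to Marsh: 3.7500.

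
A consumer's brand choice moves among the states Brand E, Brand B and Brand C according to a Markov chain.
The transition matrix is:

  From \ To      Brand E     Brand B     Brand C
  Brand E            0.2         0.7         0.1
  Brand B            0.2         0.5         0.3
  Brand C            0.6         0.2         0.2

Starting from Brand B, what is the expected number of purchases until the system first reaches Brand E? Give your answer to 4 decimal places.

Let t(s) be the expected number of purchases to first reach Brand E from state s, with t(Brand E) = 0. Conditioning on the first purchase:
t(Brand B) = 1 + 0.5·t(Brand B) + 0.3·t(Brand C)
t(Brand C) = 1 + 0.2·t(Brand B) + 0.2·t(Brand C)
Solving: t(Brand B) = 3.2353, t(Brand C) = 2.0588.
Expected purchases from Brand B to Brand E: 3.2353.

3.2353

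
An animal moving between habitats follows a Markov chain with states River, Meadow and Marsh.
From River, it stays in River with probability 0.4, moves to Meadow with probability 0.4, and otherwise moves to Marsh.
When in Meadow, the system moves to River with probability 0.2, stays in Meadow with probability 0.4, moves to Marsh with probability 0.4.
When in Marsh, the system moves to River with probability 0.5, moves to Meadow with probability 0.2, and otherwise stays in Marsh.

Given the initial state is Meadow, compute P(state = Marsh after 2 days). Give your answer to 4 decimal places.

0.3200

Sum over the intermediate state after 1 day:
P = P(Meadow→River)·P(River→Marsh) + P(Meadow→Meadow)·P(Meadow→Marsh) + P(Meadow→Marsh)·P(Marsh→Marsh)
  = 0.2×0.2 + 0.4×0.4 + 0.4×0.3
  = 0.0400 + 0.1600 + 0.1200 = 0.3200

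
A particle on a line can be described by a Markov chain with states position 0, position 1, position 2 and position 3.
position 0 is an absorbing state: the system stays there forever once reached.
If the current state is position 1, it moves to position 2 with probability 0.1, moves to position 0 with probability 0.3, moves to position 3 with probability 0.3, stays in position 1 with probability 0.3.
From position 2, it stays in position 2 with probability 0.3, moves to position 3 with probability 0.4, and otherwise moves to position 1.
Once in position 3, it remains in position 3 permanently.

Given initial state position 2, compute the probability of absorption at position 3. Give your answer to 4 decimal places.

Let h(s) be the probability of absorption at position 3 starting from transient state s. Then h(position 3) = 1 and h(position 0) = 0. By first-step analysis:
h(position 1) = 0.3·0 + 0.3·h(position 1) + 0.1·h(position 2) + 0.3·1
h(position 2) = 0.3·h(position 1) + 0.3·h(position 2) + 0.4·1
Solving: h(position 1) = 0.5435, h(position 2) = 0.8043.
Starting from position 2, the probability is 0.8043.

0.8043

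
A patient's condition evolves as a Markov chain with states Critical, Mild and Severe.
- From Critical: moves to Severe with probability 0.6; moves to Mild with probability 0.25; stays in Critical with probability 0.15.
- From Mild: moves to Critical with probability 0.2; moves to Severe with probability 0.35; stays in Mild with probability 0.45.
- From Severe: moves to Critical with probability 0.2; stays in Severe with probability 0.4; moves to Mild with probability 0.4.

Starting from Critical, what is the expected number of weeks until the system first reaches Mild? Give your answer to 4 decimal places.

3.0769

Let t(s) be the expected number of weeks to first reach Mild from state s, with t(Mild) = 0. Conditioning on the first week:
t(Critical) = 1 + 0.15·t(Critical) + 0.6·t(Severe)
t(Severe) = 1 + 0.2·t(Critical) + 0.4·t(Severe)
Solving: t(Critical) = 3.0769, t(Severe) = 2.6923.
Expected weeks from Critical to Mild: 3.0769.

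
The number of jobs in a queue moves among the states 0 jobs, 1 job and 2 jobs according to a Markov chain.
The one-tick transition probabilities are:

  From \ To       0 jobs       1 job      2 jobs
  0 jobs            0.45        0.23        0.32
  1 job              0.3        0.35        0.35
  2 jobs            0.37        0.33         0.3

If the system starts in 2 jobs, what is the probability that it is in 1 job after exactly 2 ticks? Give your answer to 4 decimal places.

0.2996

Sum over the intermediate state after 1 tick:
P = P(2 jobs→0 jobs)·P(0 jobs→1 job) + P(2 jobs→1 job)·P(1 job→1 job) + P(2 jobs→2 jobs)·P(2 jobs→1 job)
  = 0.37×0.23 + 0.33×0.35 + 0.3×0.33
  = 0.0851 + 0.1155 + 0.0990 = 0.2996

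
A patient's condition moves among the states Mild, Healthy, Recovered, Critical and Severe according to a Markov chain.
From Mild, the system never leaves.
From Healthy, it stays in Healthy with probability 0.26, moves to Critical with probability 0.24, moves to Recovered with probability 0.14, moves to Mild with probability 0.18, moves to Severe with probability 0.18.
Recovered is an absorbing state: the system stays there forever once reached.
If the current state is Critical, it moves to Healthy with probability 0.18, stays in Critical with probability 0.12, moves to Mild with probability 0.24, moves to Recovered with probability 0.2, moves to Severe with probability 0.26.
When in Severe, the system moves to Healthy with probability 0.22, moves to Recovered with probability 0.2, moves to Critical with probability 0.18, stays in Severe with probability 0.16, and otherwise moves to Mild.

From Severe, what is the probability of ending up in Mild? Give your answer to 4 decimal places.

0.5484

Let h(s) be the probability of absorption at Mild starting from transient state s. Then h(Mild) = 1 and h(Recovered) = 0. By first-step analysis:
h(Healthy) = 0.18·1 + 0.26·h(Healthy) + 0.14·0 + 0.24·h(Critical) + 0.18·h(Severe)
h(Critical) = 0.24·1 + 0.18·h(Healthy) + 0.2·0 + 0.12·h(Critical) + 0.26·h(Severe)
h(Severe) = 0.24·1 + 0.22·h(Healthy) + 0.2·0 + 0.18·h(Critical) + 0.16·h(Severe)
Solving: h(Healthy) = 0.5544, h(Critical) = 0.5482, h(Severe) = 0.5484.
Starting from Severe, the probability is 0.5484.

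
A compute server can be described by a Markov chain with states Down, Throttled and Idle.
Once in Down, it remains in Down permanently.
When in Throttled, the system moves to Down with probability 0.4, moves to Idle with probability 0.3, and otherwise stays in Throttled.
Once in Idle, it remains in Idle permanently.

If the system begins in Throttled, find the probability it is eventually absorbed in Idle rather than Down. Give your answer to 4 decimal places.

Let h(s) be the probability of absorption at Idle starting from transient state s. Then h(Idle) = 1 and h(Down) = 0. By first-step analysis:
h(Throttled) = 0.4·0 + 0.3·h(Throttled) + 0.3·1
Solving: h(Throttled) = 0.4286.
Starting from Throttled, the probability is 0.4286.

0.4286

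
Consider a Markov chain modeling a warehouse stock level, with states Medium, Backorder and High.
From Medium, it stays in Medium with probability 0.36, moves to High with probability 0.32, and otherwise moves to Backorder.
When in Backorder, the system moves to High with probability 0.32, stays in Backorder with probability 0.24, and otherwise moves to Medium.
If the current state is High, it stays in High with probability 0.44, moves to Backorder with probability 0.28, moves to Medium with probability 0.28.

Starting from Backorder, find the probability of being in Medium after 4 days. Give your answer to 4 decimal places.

0.3536

Propagate the distribution vector 4 days from Backorder.
After 0 days: (0.0000, 1.0000, 0.0000)
After 1 day: (0.4400, 0.2400, 0.3200)
After 2 days: (0.3536, 0.2880, 0.3584)
After 3 days: (0.3544, 0.2826, 0.3630)
After 4 days: (0.3536, 0.2829, 0.3636)
P(in Medium after 4 days) = 0.3536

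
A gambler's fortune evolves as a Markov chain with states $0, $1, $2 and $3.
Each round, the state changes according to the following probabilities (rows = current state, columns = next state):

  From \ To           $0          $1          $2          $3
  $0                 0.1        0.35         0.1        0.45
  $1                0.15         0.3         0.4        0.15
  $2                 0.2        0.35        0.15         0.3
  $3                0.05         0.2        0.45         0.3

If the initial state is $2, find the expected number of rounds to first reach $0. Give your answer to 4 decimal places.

Let t(s) be the expected number of rounds to first reach $0 from state s, with t($0) = 0. Conditioning on the first round:
t($1) = 1 + 0.3·t($1) + 0.4·t($2) + 0.15·t($3)
t($2) = 1 + 0.35·t($1) + 0.15·t($2) + 0.3·t($3)
t($3) = 1 + 0.2·t($1) + 0.45·t($2) + 0.3·t($3)
Solving: t($1) = 6.9925, t($2) = 6.8103, t($3) = 7.8045.
Expected rounds from $2 to $0: 6.8103.

6.8103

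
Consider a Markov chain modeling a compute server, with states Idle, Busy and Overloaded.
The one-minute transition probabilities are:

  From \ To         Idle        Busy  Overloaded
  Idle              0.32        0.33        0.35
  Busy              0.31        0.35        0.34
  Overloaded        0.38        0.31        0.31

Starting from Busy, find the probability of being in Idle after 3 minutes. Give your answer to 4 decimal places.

0.3367

Propagate the distribution vector 3 minutes from Busy.
After 0 minutes: (0.0000, 1.0000, 0.0000)
After 1 minute: (0.3100, 0.3500, 0.3400)
After 2 minutes: (0.3369, 0.3302, 0.3329)
After 3 minutes: (0.3367, 0.3299, 0.3334)
P(in Idle after 3 minutes) = 0.3367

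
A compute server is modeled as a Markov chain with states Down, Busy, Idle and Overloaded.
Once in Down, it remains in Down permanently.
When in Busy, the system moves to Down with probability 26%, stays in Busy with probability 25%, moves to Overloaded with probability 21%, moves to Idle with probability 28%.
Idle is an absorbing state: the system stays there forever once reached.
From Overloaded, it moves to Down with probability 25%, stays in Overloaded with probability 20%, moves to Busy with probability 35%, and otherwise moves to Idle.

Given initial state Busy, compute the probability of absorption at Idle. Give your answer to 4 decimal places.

0.5052

Let h(s) be the probability of absorption at Idle starting from transient state s. Then h(Idle) = 1 and h(Down) = 0. By first-step analysis:
h(Busy) = 0.26·0 + 0.25·h(Busy) + 0.28·1 + 0.21·h(Overloaded)
h(Overloaded) = 0.25·0 + 0.35·h(Busy) + 0.2·1 + 0.2·h(Overloaded)
Solving: h(Busy) = 0.5052, h(Overloaded) = 0.4710.
Starting from Busy, the probability is 0.5052.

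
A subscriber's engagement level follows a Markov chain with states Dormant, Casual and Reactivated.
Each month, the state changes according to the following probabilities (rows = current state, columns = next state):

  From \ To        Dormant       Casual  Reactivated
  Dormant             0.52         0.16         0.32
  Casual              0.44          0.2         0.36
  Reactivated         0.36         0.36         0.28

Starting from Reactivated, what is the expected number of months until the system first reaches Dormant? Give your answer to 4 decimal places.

2.5986

Let t(s) be the expected number of months to first reach Dormant from state s, with t(Dormant) = 0. Conditioning on the first month:
t(Casual) = 1 + 0.2·t(Casual) + 0.36·t(Reactivated)
t(Reactivated) = 1 + 0.36·t(Casual) + 0.28·t(Reactivated)
Solving: t(Casual) = 2.4194, t(Reactivated) = 2.5986.
Expected months from Reactivated to Dormant: 2.5986.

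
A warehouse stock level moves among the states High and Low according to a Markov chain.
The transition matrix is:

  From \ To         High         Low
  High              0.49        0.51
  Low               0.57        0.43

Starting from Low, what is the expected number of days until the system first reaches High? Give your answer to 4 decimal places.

1.7544

Let t(s) be the expected number of days to first reach High from state s, with t(High) = 0. Conditioning on the first day:
t(Low) = 1 + 0.43·t(Low)
Solving: t(Low) = 1.7544.
Expected days from Low to High: 1.7544.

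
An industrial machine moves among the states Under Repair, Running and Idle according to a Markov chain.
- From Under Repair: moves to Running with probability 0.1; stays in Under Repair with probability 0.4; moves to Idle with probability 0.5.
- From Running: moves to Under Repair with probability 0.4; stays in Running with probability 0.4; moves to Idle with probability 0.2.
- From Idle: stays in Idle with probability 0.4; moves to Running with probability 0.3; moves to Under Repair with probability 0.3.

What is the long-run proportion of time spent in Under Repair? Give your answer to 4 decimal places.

0.3614

Let the stationary distribution be π with π = πP and π_1 + π_2 + π_3 = 1.
π_1 = 0.4·π_1 + 0.4·π_2 + 0.3·π_3
π_2 = 0.1·π_1 + 0.4·π_2 + 0.3·π_3
Solving with the normalization constraint gives π = (0.3614, 0.2530, 0.3855).
So the stationary probability of Under Repair is 0.3614.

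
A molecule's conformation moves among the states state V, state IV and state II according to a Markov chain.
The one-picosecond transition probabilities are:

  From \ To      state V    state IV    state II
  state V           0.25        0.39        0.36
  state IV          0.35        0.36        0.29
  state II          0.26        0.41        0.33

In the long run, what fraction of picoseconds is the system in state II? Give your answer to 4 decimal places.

0.3234

Let the stationary distribution be π with π = πP and π_1 + π_2 + π_3 = 1.
π_1 = 0.25·π_1 + 0.35·π_2 + 0.26·π_3
π_2 = 0.39·π_1 + 0.36·π_2 + 0.41·π_3
Solving with the normalization constraint gives π = (0.2917, 0.3849, 0.3234).
So the stationary probability of state II is 0.3234.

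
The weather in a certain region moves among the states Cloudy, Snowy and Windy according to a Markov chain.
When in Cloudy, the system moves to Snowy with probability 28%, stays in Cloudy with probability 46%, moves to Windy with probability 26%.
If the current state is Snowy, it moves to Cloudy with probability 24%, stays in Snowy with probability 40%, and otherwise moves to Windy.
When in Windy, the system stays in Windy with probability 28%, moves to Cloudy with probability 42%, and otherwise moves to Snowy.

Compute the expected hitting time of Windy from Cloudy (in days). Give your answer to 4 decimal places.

Let t(s) be the expected number of days to first reach Windy from state s, with t(Windy) = 0. Conditioning on the first day:
t(Cloudy) = 1 + 0.46·t(Cloudy) + 0.28·t(Snowy)
t(Snowy) = 1 + 0.24·t(Cloudy) + 0.4·t(Snowy)
Solving: t(Cloudy) = 3.4268, t(Snowy) = 3.0374.
Expected days from Cloudy to Windy: 3.4268.

3.4268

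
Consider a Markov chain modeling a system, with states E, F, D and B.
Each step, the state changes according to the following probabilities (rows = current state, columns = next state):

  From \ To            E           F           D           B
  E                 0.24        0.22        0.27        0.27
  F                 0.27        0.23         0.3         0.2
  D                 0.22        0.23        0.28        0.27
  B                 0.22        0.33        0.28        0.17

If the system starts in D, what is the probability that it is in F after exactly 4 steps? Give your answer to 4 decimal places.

Propagate the distribution vector 4 steps from D.
After 0 steps: (0.0000, 0.0000, 1.0000, 0.0000)
After 1 step: (0.2200, 0.2300, 0.2800, 0.2700)
After 2 steps: (0.2359, 0.2548, 0.2824, 0.2269)
After 3 steps: (0.2375, 0.2503, 0.2827, 0.2295)
After 4 steps: (0.2373, 0.2506, 0.2826, 0.2295)
P(in F after 4 steps) = 0.2506

0.2506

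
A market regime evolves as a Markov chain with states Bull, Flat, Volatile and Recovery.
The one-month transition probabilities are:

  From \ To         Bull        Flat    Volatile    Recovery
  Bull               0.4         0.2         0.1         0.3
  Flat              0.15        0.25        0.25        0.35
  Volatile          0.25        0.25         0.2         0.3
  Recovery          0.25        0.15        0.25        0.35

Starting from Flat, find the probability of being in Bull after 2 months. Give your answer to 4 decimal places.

0.2475

Propagate the distribution vector 2 months from Flat.
After 0 months: (0.0000, 1.0000, 0.0000, 0.0000)
After 1 month: (0.1500, 0.2500, 0.2500, 0.3500)
After 2 months: (0.2475, 0.2075, 0.2150, 0.3300)
P(in Bull after 2 months) = 0.2475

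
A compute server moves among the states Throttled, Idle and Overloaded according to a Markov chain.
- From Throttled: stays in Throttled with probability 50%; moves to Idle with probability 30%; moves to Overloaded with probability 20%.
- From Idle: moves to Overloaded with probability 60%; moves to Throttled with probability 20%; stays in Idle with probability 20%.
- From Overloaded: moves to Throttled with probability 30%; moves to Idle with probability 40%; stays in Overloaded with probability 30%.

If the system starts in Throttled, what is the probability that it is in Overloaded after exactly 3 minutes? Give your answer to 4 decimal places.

0.3500

Propagate the distribution vector 3 minutes from Throttled.
After 0 minutes: (1.0000, 0.0000, 0.0000)
After 1 minute: (0.5000, 0.3000, 0.2000)
After 2 minutes: (0.3700, 0.2900, 0.3400)
After 3 minutes: (0.3450, 0.3050, 0.3500)
P(in Overloaded after 3 minutes) = 0.3500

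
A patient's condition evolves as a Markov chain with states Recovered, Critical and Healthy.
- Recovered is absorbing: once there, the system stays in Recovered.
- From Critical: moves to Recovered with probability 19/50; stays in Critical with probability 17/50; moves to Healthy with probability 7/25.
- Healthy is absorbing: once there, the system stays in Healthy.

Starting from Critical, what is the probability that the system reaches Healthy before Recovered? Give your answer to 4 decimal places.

Let h(s) be the probability of absorption at Healthy starting from transient state s. Then h(Healthy) = 1 and h(Recovered) = 0. By first-step analysis:
h(Critical) = 0.38·0 + 0.34·h(Critical) + 0.28·1
Solving: h(Critical) = 0.4242.
Starting from Critical, the probability is 0.4242.

0.4242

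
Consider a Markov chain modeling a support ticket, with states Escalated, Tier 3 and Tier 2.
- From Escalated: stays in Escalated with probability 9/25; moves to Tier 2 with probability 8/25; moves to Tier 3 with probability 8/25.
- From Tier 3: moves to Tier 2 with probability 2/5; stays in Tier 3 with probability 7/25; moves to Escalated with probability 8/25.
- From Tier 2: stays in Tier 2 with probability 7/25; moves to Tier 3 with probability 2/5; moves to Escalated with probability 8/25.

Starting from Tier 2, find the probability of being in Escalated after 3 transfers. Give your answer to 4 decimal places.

Propagate the distribution vector 3 transfers from Tier 2.
After 0 transfers: (0.0000, 0.0000, 1.0000)
After 1 transfer: (0.3200, 0.4000, 0.2800)
After 2 transfers: (0.3328, 0.3264, 0.3408)
After 3 transfers: (0.3333, 0.3342, 0.3325)
P(in Escalated after 3 transfers) = 0.3333

0.3333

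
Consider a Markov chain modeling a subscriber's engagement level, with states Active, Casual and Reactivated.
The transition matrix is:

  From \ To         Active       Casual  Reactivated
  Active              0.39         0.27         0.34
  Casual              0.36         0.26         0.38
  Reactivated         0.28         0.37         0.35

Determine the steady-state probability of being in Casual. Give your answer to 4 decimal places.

Let the stationary distribution be π with π = πP and π_1 + π_2 + π_3 = 1.
π_1 = 0.39·π_1 + 0.36·π_2 + 0.28·π_3
π_2 = 0.27·π_1 + 0.26·π_2 + 0.37·π_3
Solving with the normalization constraint gives π = (0.3418, 0.3025, 0.3557).
So the stationary probability of Casual is 0.3025.

0.3025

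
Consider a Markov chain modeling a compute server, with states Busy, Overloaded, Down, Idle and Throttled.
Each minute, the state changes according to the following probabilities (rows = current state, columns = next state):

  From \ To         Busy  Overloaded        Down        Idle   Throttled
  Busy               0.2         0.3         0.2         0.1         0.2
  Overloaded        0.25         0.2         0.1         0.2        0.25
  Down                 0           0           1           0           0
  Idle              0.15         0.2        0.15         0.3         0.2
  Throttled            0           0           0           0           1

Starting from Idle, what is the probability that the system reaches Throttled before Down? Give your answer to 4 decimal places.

0.5874

Let h(s) be the probability of absorption at Throttled starting from transient state s. Then h(Throttled) = 1 and h(Down) = 0. By first-step analysis:
h(Busy) = 0.2·h(Busy) + 0.3·h(Overloaded) + 0.2·0 + 0.1·h(Idle) + 0.2·1
h(Overloaded) = 0.25·h(Busy) + 0.2·h(Overloaded) + 0.1·0 + 0.2·h(Idle) + 0.25·1
h(Idle) = 0.15·h(Busy) + 0.2·h(Overloaded) + 0.15·0 + 0.3·h(Idle) + 0.2·1
Solving: h(Busy) = 0.5615, h(Overloaded) = 0.6348, h(Idle) = 0.5874.
Starting from Idle, the probability is 0.5874.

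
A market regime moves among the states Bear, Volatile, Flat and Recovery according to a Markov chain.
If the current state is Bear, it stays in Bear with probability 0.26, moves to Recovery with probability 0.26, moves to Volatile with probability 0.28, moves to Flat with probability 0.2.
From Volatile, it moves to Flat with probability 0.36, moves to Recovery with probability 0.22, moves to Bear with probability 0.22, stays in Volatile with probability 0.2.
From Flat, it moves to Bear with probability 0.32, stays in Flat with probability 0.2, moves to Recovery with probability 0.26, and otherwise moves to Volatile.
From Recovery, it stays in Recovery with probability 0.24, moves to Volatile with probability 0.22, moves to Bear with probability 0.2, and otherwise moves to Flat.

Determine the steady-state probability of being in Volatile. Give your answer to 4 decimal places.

0.2305

Let the stationary distribution be π with π = πP and π_1 + π_2 + π_3 + π_4 = 1.
π_1 = 0.26·π_1 + 0.22·π_2 + 0.32·π_3 + 0.2·π_4
π_2 = 0.28·π_1 + 0.2·π_2 + 0.22·π_3 + 0.22·π_4
π_3 = 0.2·π_1 + 0.36·π_2 + 0.2·π_3 + 0.34·π_4
Solving with the normalization constraint gives π = (0.2523, 0.2305, 0.2713, 0.2459).
So the stationary probability of Volatile is 0.2305.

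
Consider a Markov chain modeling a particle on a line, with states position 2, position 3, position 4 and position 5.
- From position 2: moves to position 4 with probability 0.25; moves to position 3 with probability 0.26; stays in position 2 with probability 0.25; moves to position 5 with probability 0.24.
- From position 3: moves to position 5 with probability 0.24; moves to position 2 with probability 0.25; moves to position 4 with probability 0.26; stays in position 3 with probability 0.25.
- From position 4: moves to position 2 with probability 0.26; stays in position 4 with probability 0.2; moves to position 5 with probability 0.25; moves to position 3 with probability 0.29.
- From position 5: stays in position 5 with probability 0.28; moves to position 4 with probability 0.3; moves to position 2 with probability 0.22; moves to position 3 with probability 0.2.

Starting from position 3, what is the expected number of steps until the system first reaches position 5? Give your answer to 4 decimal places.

Let t(s) be the expected number of steps to first reach position 5 from state s, with t(position 5) = 0. Conditioning on the first step:
t(position 2) = 1 + 0.25·t(position 2) + 0.26·t(position 3) + 0.25·t(position 4)
t(position 3) = 1 + 0.25·t(position 2) + 0.25·t(position 3) + 0.26·t(position 4)
t(position 4) = 1 + 0.26·t(position 2) + 0.29·t(position 3) + 0.2·t(position 4)
Solving: t(position 2) = 4.1253, t(position 3) = 4.1249, t(position 4) = 4.0860.
Expected steps from position 3 to position 5: 4.1249.

4.1249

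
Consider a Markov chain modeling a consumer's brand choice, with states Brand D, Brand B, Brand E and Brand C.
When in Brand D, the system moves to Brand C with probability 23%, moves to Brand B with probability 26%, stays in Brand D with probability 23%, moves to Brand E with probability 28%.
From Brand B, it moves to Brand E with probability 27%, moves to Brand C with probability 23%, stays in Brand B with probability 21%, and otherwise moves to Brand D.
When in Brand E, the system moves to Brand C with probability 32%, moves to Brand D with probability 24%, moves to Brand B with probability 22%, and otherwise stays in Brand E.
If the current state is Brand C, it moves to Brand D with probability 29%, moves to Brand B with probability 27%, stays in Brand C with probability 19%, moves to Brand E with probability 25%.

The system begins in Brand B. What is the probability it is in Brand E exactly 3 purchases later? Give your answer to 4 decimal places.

0.2549

Propagate the distribution vector 3 purchases from Brand B.
After 0 purchases: (0.0000, 1.0000, 0.0000, 0.0000)
After 1 purchase: (0.2900, 0.2100, 0.2700, 0.2300)
After 2 purchases: (0.2591, 0.2410, 0.2548, 0.2451)
After 3 purchases: (0.2617, 0.2402, 0.2549, 0.2431)
P(in Brand E after 3 purchases) = 0.2549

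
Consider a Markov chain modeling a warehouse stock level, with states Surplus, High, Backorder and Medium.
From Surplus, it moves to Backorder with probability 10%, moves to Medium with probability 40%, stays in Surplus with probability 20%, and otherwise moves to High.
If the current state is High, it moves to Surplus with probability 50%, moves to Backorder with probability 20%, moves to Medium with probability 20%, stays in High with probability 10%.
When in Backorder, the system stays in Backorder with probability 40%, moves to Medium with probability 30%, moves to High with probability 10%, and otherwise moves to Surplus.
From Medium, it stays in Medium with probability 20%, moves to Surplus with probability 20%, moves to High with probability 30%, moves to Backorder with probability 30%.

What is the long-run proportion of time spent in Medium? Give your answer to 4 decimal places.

0.2777

Let the stationary distribution be π with π = πP and π_1 + π_2 + π_3 + π_4 = 1.
π_1 = 0.2·π_1 + 0.5·π_2 + 0.2·π_3 + 0.2·π_4
π_2 = 0.3·π_1 + 0.1·π_2 + 0.1·π_3 + 0.3·π_4
π_3 = 0.1·π_1 + 0.2·π_2 + 0.4·π_3 + 0.3·π_4
Solving with the normalization constraint gives π = (0.2624, 0.2080, 0.2519, 0.2777).
So the stationary probability of Medium is 0.2777.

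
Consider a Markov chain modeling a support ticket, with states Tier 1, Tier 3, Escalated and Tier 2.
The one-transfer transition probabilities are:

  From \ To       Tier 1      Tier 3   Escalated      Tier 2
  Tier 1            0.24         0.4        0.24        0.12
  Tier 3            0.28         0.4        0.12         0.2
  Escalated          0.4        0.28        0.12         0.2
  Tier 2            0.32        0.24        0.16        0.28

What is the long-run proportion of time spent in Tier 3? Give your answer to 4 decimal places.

Let the stationary distribution be π with π = πP and π_1 + π_2 + π_3 + π_4 = 1.
π_1 = 0.24·π_1 + 0.28·π_2 + 0.4·π_3 + 0.32·π_4
π_2 = 0.4·π_1 + 0.4·π_2 + 0.28·π_3 + 0.24·π_4
π_3 = 0.24·π_1 + 0.12·π_2 + 0.12·π_3 + 0.16·π_4
Solving with the normalization constraint gives π = (0.2954, 0.3498, 0.1631, 0.1917).
So the stationary probability of Tier 3 is 0.3498.

0.3498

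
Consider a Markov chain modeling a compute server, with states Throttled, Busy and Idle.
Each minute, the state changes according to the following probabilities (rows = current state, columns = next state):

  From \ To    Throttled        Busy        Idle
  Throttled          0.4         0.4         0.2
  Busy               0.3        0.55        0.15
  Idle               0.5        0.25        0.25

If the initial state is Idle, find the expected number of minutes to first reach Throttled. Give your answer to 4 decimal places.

Let t(s) be the expected number of minutes to first reach Throttled from state s, with t(Throttled) = 0. Conditioning on the first minute:
t(Busy) = 1 + 0.55·t(Busy) + 0.15·t(Idle)
t(Idle) = 1 + 0.25·t(Busy) + 0.25·t(Idle)
Solving: t(Busy) = 3.0000, t(Idle) = 2.3333.
Expected minutes from Idle to Throttled: 2.3333.

2.3333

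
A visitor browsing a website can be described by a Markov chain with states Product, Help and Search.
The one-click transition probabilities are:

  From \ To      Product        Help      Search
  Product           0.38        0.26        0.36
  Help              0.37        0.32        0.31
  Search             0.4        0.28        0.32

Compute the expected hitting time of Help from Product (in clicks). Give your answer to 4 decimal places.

Let t(s) be the expected number of clicks to first reach Help from state s, with t(Help) = 0. Conditioning on the first click:
t(Product) = 1 + 0.38·t(Product) + 0.36·t(Search)
t(Search) = 1 + 0.4·t(Product) + 0.32·t(Search)
Solving: t(Product) = 3.7464, t(Search) = 3.6744.
Expected clicks from Product to Help: 3.7464.

3.7464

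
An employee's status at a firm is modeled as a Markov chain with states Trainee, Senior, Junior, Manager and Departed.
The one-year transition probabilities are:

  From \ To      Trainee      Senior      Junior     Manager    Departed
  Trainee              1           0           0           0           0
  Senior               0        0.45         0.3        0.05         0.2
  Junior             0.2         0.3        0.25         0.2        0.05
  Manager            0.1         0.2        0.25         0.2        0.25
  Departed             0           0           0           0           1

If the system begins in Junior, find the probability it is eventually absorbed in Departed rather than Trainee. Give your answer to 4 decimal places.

0.5247

Let h(s) be the probability of absorption at Departed starting from transient state s. Then h(Departed) = 1 and h(Trainee) = 0. By first-step analysis:
h(Senior) = 0.45·h(Senior) + 0.3·h(Junior) + 0.05·h(Manager) + 0.2·1
h(Junior) = 0.2·0 + 0.3·h(Senior) + 0.25·h(Junior) + 0.2·h(Manager) + 0.05·1
h(Manager) = 0.1·0 + 0.2·h(Senior) + 0.25·h(Junior) + 0.2·h(Manager) + 0.25·1
Solving: h(Senior) = 0.7093, h(Junior) = 0.5247, h(Manager) = 0.6538.
Starting from Junior, the probability is 0.5247.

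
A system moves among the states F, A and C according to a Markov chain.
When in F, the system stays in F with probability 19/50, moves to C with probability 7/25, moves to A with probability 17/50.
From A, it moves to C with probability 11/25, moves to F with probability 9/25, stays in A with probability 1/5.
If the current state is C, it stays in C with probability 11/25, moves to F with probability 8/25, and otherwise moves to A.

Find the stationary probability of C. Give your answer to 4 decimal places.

0.3837

Let the stationary distribution be π with π = πP and π_1 + π_2 + π_3 = 1.
π_1 = 0.38·π_1 + 0.36·π_2 + 0.32·π_3
π_2 = 0.34·π_1 + 0.2·π_2 + 0.24·π_3
Solving with the normalization constraint gives π = (0.3517, 0.2646, 0.3837).
So the stationary probability of C is 0.3837.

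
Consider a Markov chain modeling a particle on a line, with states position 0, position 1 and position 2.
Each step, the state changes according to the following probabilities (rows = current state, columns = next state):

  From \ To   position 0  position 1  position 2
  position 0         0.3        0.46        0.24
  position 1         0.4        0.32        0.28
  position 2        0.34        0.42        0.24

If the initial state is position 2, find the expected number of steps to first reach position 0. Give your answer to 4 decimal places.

2.7555

Let t(s) be the expected number of steps to first reach position 0 from state s, with t(position 0) = 0. Conditioning on the first step:
t(position 1) = 1 + 0.32·t(position 1) + 0.28·t(position 2)
t(position 2) = 1 + 0.42·t(position 1) + 0.24·t(position 2)
Solving: t(position 1) = 2.6052, t(position 2) = 2.7555.
Expected steps from position 2 to position 0: 2.7555.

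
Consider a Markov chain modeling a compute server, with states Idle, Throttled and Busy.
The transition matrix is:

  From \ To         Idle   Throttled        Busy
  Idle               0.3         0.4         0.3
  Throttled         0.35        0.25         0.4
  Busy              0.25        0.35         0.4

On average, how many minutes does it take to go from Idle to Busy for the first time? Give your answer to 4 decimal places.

Let t(s) be the expected number of minutes to first reach Busy from state s, with t(Busy) = 0. Conditioning on the first minute:
t(Idle) = 1 + 0.3·t(Idle) + 0.4·t(Throttled)
t(Throttled) = 1 + 0.35·t(Idle) + 0.25·t(Throttled)
Solving: t(Idle) = 2.9870, t(Throttled) = 2.7273.
Expected minutes from Idle to Busy: 2.9870.

2.9870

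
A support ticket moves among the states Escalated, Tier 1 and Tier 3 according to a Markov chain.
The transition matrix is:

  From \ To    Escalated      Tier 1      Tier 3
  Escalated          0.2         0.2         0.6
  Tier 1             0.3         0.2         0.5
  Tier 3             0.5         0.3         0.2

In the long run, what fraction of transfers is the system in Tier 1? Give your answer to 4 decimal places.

Let the stationary distribution be π with π = πP and π_1 + π_2 + π_3 = 1.
π_1 = 0.2·π_1 + 0.3·π_2 + 0.5·π_3
π_2 = 0.2·π_1 + 0.2·π_2 + 0.3·π_3
Solving with the normalization constraint gives π = (0.3475, 0.2411, 0.4113).
So the stationary probability of Tier 1 is 0.2411.

0.2411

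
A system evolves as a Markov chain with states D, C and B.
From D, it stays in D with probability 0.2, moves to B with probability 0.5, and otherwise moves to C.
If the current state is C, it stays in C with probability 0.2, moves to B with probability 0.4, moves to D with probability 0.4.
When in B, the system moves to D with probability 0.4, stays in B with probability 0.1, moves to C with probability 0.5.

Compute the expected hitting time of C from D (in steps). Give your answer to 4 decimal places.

2.6923

Let t(s) be the expected number of steps to first reach C from state s, with t(C) = 0. Conditioning on the first step:
t(D) = 1 + 0.2·t(D) + 0.5·t(B)
t(B) = 1 + 0.4·t(D) + 0.1·t(B)
Solving: t(D) = 2.6923, t(B) = 2.3077.
Expected steps from D to C: 2.6923.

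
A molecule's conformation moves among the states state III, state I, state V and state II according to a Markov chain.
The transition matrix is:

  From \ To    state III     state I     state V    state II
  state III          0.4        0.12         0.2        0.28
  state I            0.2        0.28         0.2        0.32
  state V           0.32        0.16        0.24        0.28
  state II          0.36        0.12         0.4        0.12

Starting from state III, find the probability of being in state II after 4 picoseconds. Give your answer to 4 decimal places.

Propagate the distribution vector 4 picoseconds from state III.
After 0 picoseconds: (1.0000, 0.0000, 0.0000, 0.0000)
After 1 picosecond: (0.4000, 0.1200, 0.2000, 0.2800)
After 2 picoseconds: (0.3488, 0.1472, 0.2640, 0.2400)
After 3 picoseconds: (0.3398, 0.1541, 0.2586, 0.2475)
After 4 picoseconds: (0.3386, 0.1550, 0.2598, 0.2466)
P(in state II after 4 picoseconds) = 0.2466

0.2466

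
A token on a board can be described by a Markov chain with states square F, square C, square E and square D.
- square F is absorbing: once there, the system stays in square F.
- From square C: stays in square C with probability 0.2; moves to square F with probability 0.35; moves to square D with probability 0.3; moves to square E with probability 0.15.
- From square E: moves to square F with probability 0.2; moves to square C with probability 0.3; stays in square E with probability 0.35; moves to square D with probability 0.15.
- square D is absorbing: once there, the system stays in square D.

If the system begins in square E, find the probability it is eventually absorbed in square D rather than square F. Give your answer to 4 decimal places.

Let h(s) be the probability of absorption at square D starting from transient state s. Then h(square D) = 1 and h(square F) = 0. By first-step analysis:
h(square C) = 0.35·0 + 0.2·h(square C) + 0.15·h(square E) + 0.3·1
h(square E) = 0.2·0 + 0.3·h(square C) + 0.35·h(square E) + 0.15·1
Solving: h(square C) = 0.4579, h(square E) = 0.4421.
Starting from square E, the probability is 0.4421.

0.4421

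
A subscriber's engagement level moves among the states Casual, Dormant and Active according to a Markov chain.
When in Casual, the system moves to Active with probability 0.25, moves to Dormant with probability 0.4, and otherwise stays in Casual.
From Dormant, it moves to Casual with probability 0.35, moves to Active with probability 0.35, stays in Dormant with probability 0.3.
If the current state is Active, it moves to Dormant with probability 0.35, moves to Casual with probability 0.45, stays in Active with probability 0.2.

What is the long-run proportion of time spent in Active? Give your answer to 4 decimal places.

Let the stationary distribution be π with π = πP and π_1 + π_2 + π_3 = 1.
π_1 = 0.35·π_1 + 0.35·π_2 + 0.45·π_3
π_2 = 0.4·π_1 + 0.3·π_2 + 0.35·π_3
Solving with the normalization constraint gives π = (0.3772, 0.3513, 0.2716).
So the stationary probability of Active is 0.2716.

0.2716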